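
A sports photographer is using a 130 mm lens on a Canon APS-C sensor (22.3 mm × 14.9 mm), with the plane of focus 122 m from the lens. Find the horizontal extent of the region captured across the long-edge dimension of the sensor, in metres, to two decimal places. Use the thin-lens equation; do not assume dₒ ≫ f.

20.91 m

dₒ: 122 m = 122000 mm.
Similar triangles through the lens centre give W/dₒ = w/dᵢ; with 1/f = 1/dₒ + 1/dᵢ this gives W = w·(dₒ − f)/f.
W = 22.3 mm × (122000 − 130) / 130 = 22.3 × 937.4615 ≈ 20905.392 mm = 20.9054 m.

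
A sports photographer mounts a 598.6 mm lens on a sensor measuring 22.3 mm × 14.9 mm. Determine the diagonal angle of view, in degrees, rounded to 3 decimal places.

2.567°

Sensor diagonal = √(22.3² + 14.9²) = √719.3000 ≈ 26.8198 mm.
Angle of view α = 2·arctan(d/2f) with d = 26.8198 mm and f = 598.6 mm.
d/2f = 0.02240; arctan(0.02240) ≈ 1.2833°, so α ≈ 2.5667°.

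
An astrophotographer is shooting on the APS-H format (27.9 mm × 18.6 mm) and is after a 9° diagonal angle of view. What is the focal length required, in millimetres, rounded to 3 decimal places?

Sensor diagonal = √(27.9² + 18.6²) = √1124.3700 ≈ 33.5316 mm.
From α = 2·arctan(d/2f) we get f = d / (2·tan(α/2)).
With d = 33.5316 mm and α/2 = 4.5°, tan(α/2) ≈ 0.07870, so f ≈ 33.5316 / 0.15740 ≈ 213.0299 mm.

213.030 mm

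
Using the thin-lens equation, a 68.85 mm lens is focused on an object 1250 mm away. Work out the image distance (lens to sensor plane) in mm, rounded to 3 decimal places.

1/dᵢ = 1/f − 1/dₒ = 1/68.85 − 1/1250 = 0.0137243 mm⁻¹.
dᵢ = 1/0.0137243 ≈ 72.8633 mm.

72.863 mm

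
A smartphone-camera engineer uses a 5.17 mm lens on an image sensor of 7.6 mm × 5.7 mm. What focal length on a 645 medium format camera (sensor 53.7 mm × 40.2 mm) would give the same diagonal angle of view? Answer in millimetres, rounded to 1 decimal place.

36.5 mm

Sensor diagonal = √(7.6² + 5.7²) = √90.2500 ≈ 9.5000 mm.
Sensor diagonal = √(53.7² + 40.2²) = √4499.7300 ≈ 67.0800 mm.
Equal angle of view means equal diagonal/f ratio, so f₂ = f₁ · (diagonal₂/diagonal₁) = 5.17 × 67.0800/9.5000.
f₂ = 5.17 × 7.06106 ≈ 36.506 mm.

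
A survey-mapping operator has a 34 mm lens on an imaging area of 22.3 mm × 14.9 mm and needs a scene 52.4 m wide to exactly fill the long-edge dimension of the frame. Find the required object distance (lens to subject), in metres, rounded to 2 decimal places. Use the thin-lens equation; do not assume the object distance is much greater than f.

79.93 m

W: 52.4 m = 52400 mm.
Magnification m = w/W = dᵢ/dₒ; combined with 1/f = 1/dₒ + 1/dᵢ this gives dₒ = f·(1 + W/w).
dₒ = 34 mm × (1 + 52400/22.3) = 34 × 2350.7758 ≈ 79926.377 mm = 79.9264 m.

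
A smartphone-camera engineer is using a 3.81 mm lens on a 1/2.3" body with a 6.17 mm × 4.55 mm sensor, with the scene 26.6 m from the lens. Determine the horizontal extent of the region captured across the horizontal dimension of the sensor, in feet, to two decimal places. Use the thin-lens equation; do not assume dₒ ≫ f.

141.31 ft

dₒ: 26.6 m = 26600 mm.
Similar triangles through the lens centre give W/dₒ = w/dᵢ; with 1/f = 1/dₒ + 1/dᵢ this gives W = w·(dₒ − f)/f.
W = 6.17 mm × (26600 − 3.81) / 3.81 = 6.17 × 6980.6273 ≈ 43070.470 mm = 43070.470/304.8 ft = 141.307 ft.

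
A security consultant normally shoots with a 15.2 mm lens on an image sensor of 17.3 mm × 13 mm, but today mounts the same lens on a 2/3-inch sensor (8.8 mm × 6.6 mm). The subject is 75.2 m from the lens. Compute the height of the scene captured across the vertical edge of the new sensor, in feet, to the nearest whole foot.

107 ft

The focal length stays 15.2 mm; the relevant sensor dimension is now h = 6.6 mm. Object distance dₒ = 75.2 m = 75200 mm.
Thin-lens field height W = h·(dₒ − f)/f = 6.6 × (75200 − 15.2)/15.2 ≈ 32646.032 mm = 32646.032/304.8 ft = 107.106 ft.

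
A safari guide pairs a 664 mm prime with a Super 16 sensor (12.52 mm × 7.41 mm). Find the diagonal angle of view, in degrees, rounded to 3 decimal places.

Sensor diagonal = √(12.52² + 7.41²) = √211.6585 ≈ 14.5485 mm.
Angle of view α = 2·arctan(d/2f) with d = 14.5485 mm and f = 664 mm.
d/2f = 0.01096; arctan(0.01096) ≈ 0.6277°, so α ≈ 1.2553°.

1.255°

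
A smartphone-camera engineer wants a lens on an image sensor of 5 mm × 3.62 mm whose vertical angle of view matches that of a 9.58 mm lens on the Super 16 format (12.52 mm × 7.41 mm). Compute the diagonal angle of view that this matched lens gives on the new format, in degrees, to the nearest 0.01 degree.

66.81°

Equal vertical AOV ⇒ f₂ = f₁ · 3.62/7.41 = 9.58 × 0.48853 ≈ 4.6801 mm.
Sensor diagonal = √(5² + 3.62²) = √38.1044 ≈ 6.1729 mm.
Diagonal AOV on the new format = 2·arctan(6.1729 / (2 × 4.6801)) = 2·arctan(0.65948) ≈ 66.8081°.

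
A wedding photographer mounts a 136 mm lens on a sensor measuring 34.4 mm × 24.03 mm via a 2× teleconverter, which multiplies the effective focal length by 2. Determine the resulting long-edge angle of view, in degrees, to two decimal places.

Effective focal length f = 136 × 2 = 272 mm.
α = 2·arctan(34.4 / (2 × 272)) = 2·arctan(0.06324) ≈ 7.2366°.

7.24°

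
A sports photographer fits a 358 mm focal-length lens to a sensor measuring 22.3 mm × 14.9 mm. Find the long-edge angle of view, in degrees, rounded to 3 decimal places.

3.568°

Angle of view α = 2·arctan(w/2f) with w = 22.3 mm and f = 358 mm.
w/2f = 0.03115; arctan(0.03115) ≈ 1.7839°, so α ≈ 3.5678°.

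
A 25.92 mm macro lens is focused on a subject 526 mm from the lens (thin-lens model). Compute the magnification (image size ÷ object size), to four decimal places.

0.0518×

Thin lens: 1/f = 1/dₒ + 1/dᵢ → 1/dᵢ = 1/25.92 − 1/526 = 0.0366791 mm⁻¹, so dᵢ ≈ 27.2635 mm.
Magnification m = dᵢ/dₒ = 27.2635/526 ≈ 0.05183.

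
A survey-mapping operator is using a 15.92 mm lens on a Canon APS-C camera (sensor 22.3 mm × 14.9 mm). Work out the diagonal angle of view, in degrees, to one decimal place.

80.2°

Sensor diagonal = √(22.3² + 14.9²) = √719.3000 ≈ 26.8198 mm.
Angle of view α = 2·arctan(d/2f) with d = 26.8198 mm and f = 15.92 mm.
d/2f = 0.84233; arctan(0.84233) ≈ 40.1084°, so α ≈ 80.2168°.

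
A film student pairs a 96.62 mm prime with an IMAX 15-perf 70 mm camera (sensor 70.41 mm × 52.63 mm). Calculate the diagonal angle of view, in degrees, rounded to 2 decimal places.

48.92°

Sensor diagonal = √(70.41² + 52.63²) = √7727.4850 ≈ 87.9061 mm.
Angle of view α = 2·arctan(d/2f) with d = 87.9061 mm and f = 96.62 mm.
d/2f = 0.45491; arctan(0.45491) ≈ 24.4611°, so α ≈ 48.9222°.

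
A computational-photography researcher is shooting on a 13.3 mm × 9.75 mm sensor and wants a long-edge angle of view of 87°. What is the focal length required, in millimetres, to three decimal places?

From α = 2·arctan(w/2f) we get f = w / (2·tan(α/2)).
With w = 13.3 mm and α/2 = 43.5°, tan(α/2) ≈ 0.94896, so f ≈ 13.3 / 1.89793 ≈ 7.0076 mm.

7.008 mm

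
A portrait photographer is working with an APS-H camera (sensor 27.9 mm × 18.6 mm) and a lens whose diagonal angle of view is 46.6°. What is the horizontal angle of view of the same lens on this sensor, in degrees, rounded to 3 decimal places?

39.429°

Sensor diagonal = √(27.9² + 18.6²) = √1124.3700 ≈ 33.5316 mm.
From the diagonal AOV: f = 33.5316 / (2·tan(23.3°)) = 33.5316 / 0.86134 ≈ 38.9298 mm.
Horizontal AOV = 2·arctan(27.9 / (2 × 38.9298)) = 2·arctan(0.35834) ≈ 39.4290°.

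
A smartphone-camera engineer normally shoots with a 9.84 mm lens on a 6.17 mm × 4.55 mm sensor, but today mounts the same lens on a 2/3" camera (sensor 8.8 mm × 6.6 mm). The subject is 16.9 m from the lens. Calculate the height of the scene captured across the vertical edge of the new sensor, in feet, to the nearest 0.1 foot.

The focal length stays 9.84 mm; the relevant sensor dimension is now h = 6.6 mm. Object distance dₒ = 16.9 m = 16900 mm.
Thin-lens field height W = h·(dₒ − f)/f = 6.6 × (16900 − 9.84)/9.84 ≈ 11328.766 mm = 11328.766/304.8 ft = 37.1679 ft.

37.2 ft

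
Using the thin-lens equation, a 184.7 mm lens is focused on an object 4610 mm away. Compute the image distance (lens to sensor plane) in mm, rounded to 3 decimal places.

1/dᵢ = 1/f − 1/dₒ = 1/184.7 − 1/4610 = 0.0051973 mm⁻¹.
dᵢ = 1/0.0051973 ≈ 192.4089 mm.

192.409 mm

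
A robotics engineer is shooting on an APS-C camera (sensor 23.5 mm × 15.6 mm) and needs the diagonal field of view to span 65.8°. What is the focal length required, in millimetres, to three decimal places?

21.800 mm

Sensor diagonal = √(23.5² + 15.6²) = √795.6100 ≈ 28.2066 mm.
From α = 2·arctan(d/2f) we get f = d / (2·tan(α/2)).
With d = 28.2066 mm and α/2 = 32.9°, tan(α/2) ≈ 0.64693, so f ≈ 28.2066 / 1.29386 ≈ 21.8004 mm.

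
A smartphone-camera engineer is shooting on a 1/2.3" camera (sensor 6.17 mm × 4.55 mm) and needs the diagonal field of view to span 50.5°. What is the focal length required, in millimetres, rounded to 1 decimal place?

8.1 mm

Sensor diagonal = √(6.17² + 4.55²) = √58.7714 ≈ 7.6663 mm.
From α = 2·arctan(d/2f) we get f = d / (2·tan(α/2)).
With d = 7.6663 mm and α/2 = 25.25°, tan(α/2) ≈ 0.47163, so f ≈ 7.6663 / 0.94326 ≈ 8.1274 mm.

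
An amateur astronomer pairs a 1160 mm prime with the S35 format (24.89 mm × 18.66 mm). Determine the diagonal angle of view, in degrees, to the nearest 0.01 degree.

1.54°

Sensor diagonal = √(24.89² + 18.66²) = √967.7077 ≈ 31.1080 mm.
Angle of view α = 2·arctan(d/2f) with d = 31.1080 mm and f = 1160 mm.
d/2f = 0.01341; arctan(0.01341) ≈ 0.7682°, so α ≈ 1.5364°.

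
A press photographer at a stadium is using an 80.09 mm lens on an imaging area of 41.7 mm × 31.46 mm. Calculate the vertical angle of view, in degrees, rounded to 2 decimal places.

Angle of view α = 2·arctan(h/2f) with h = 31.46 mm and f = 80.09 mm.
h/2f = 0.19640; arctan(0.19640) ≈ 11.1117°, so α ≈ 22.2234°.

22.22°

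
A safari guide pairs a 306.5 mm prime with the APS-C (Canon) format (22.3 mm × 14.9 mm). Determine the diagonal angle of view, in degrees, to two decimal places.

Sensor diagonal = √(22.3² + 14.9²) = √719.3000 ≈ 26.8198 mm.
Angle of view α = 2·arctan(d/2f) with d = 26.8198 mm and f = 306.5 mm.
d/2f = 0.04375; arctan(0.04375) ≈ 2.5052°, so α ≈ 5.0104°.

5.01°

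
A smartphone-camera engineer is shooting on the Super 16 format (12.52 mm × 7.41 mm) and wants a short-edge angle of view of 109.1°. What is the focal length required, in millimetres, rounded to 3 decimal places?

2.638 mm

From α = 2·arctan(h/2f) we get f = h / (2·tan(α/2)).
With h = 7.41 mm and α/2 = 54.55°, tan(α/2) ≈ 1.40454, so f ≈ 7.41 / 2.80908 ≈ 2.6379 mm.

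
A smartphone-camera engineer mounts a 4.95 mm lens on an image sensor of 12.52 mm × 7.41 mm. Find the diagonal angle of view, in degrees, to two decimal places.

111.53°

Sensor diagonal = √(12.52² + 7.41²) = √211.6585 ≈ 14.5485 mm.
Angle of view α = 2·arctan(d/2f) with d = 14.5485 mm and f = 4.95 mm.
d/2f = 1.46954; arctan(1.46954) ≈ 55.7654°, so α ≈ 111.5307°.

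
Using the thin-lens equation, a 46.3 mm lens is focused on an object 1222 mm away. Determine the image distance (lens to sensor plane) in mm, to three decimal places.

1/dᵢ = 1/f − 1/dₒ = 1/46.3 − 1/1222 = 0.0207799 mm⁻¹.
dᵢ = 1/0.0207799 ≈ 48.1233 mm.

48.123 mm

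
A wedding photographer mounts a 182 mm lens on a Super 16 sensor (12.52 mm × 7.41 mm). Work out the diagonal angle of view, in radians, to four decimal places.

0.0799 rad

Sensor diagonal = √(12.52² + 7.41²) = √211.6585 ≈ 14.5485 mm.
Angle of view α = 2·arctan(d/2f) with d = 14.5485 mm and f = 182 mm.
d/2f = 0.03997; arctan(0.03997) ≈ 0.0399 rad, so α ≈ 0.0799 rad.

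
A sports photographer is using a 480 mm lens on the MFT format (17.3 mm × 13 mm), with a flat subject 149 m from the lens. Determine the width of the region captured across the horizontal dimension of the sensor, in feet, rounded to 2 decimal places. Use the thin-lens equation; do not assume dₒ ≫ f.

17.56 ft

dₒ: 149 m = 149000 mm.
Similar triangles through the lens centre give W/dₒ = w/dᵢ; with 1/f = 1/dₒ + 1/dᵢ this gives W = w·(dₒ − f)/f.
W = 17.3 mm × (149000 − 480) / 480 = 17.3 × 309.4167 ≈ 5352.908 mm = 5352.908/304.8 ft = 17.562 ft.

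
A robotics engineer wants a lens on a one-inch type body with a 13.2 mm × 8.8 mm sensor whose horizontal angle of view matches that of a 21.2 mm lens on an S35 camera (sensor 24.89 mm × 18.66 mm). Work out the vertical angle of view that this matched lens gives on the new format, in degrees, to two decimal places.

Equal horizontal AOV ⇒ f₂ = f₁ · 13.2/24.89 = 21.2 × 0.53033 ≈ 11.2431 mm.
Vertical AOV on the new format = 2·arctan(8.8 / (2 × 11.2431)) = 2·arctan(0.39135) ≈ 42.7460°.

42.75°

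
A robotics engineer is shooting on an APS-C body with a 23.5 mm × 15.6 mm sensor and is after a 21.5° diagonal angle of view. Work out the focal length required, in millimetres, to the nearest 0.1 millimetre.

Sensor diagonal = √(23.5² + 15.6²) = √795.6100 ≈ 28.2066 mm.
From α = 2·arctan(d/2f) we get f = d / (2·tan(α/2)).
With d = 28.2066 mm and α/2 = 10.75°, tan(α/2) ≈ 0.18986, so f ≈ 28.2066 / 0.37971 ≈ 74.2841 mm.

74.3 mm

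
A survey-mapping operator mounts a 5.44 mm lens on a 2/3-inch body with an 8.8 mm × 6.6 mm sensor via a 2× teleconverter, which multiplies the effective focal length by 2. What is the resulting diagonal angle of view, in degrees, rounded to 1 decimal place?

Effective focal length f = 5.44 × 2 = 10.88 mm.
Sensor diagonal = √(8.8² + 6.6²) = √121.0000 ≈ 11.0000 mm.
α = 2·arctan(11.000 / (2 × 10.88)) = 2·arctan(0.50551) ≈ 53.6345°.

53.6°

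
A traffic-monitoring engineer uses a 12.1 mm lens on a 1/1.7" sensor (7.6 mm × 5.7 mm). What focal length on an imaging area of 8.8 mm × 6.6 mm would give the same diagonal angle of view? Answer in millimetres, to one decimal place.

14.0 mm

Sensor diagonal = √(7.6² + 5.7²) = √90.2500 ≈ 9.5000 mm.
Sensor diagonal = √(8.8² + 6.6²) = √121.0000 ≈ 11.0000 mm.
Equal angle of view means equal diagonal/f ratio, so f₂ = f₁ · (diagonal₂/diagonal₁) = 12.1 × 11.0000/9.5000.
f₂ = 12.1 × 1.15789 ≈ 14.011 mm.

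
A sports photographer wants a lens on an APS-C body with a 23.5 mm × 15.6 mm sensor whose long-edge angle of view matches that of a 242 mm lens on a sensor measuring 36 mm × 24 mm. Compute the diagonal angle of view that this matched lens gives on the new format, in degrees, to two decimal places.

10.20°

Equal long-edge AOV ⇒ f₂ = f₁ · 23.5/36 = 242 × 0.65278 ≈ 157.9722 mm.
Sensor diagonal = √(23.5² + 15.6²) = √795.6100 ≈ 28.2066 mm.
Diagonal AOV on the new format = 2·arctan(28.2066 / (2 × 157.9722)) = 2·arctan(0.08928) ≈ 10.2033°.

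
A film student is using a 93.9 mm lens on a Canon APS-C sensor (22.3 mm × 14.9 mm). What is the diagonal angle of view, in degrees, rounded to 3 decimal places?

Sensor diagonal = √(22.3² + 14.9²) = √719.3000 ≈ 26.8198 mm.
Angle of view α = 2·arctan(d/2f) with d = 26.8198 mm and f = 93.9 mm.
d/2f = 0.14281; arctan(0.14281) ≈ 8.1275°, so α ≈ 16.2549°.

16.255°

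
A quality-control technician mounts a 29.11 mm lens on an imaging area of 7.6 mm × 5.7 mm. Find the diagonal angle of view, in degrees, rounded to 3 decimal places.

Sensor diagonal = √(7.6² + 5.7²) = √90.2500 ≈ 9.5000 mm.
Angle of view α = 2·arctan(d/2f) with d = 9.5000 mm and f = 29.11 mm.
d/2f = 0.16317; arctan(0.16317) ≈ 9.2675°, so α ≈ 18.5350°.

18.535°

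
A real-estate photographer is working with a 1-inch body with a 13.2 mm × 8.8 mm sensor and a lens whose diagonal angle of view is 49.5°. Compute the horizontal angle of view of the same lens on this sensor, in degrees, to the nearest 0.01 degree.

41.97°

Sensor diagonal = √(13.2² + 8.8²) = √251.6800 ≈ 15.8644 mm.
From the diagonal AOV: f = 15.8644 / (2·tan(24.75°)) = 15.8644 / 0.92201 ≈ 17.2063 mm.
Horizontal AOV = 2·arctan(13.2 / (2 × 17.2063)) = 2·arctan(0.38358) ≈ 41.9717°.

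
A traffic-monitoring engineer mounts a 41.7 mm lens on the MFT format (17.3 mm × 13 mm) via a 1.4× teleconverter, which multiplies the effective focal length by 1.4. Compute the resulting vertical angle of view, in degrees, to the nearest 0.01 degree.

12.71°

Effective focal length f = 41.7 × 1.4 = 58.38 mm.
α = 2·arctan(13 / (2 × 58.38)) = 2·arctan(0.11134) ≈ 12.7062°.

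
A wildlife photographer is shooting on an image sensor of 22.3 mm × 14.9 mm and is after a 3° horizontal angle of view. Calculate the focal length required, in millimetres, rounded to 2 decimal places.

425.80 mm

From α = 2·arctan(w/2f) we get f = w / (2·tan(α/2)).
With w = 22.3 mm and α/2 = 1.5°, tan(α/2) ≈ 0.02619, so f ≈ 22.3 / 0.05237 ≈ 425.8013 mm.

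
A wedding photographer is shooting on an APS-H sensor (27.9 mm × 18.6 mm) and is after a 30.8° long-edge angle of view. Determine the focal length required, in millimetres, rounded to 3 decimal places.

50.645 mm

From α = 2·arctan(w/2f) we get f = w / (2·tan(α/2)).
With w = 27.9 mm and α/2 = 15.4°, tan(α/2) ≈ 0.27545, so f ≈ 27.9 / 0.55089 ≈ 50.6452 mm.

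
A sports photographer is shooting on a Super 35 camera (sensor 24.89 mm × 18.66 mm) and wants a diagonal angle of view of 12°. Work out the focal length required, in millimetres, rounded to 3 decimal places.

147.986 mm

Sensor diagonal = √(24.89² + 18.66²) = √967.7077 ≈ 31.1080 mm.
From α = 2·arctan(d/2f) we get f = d / (2·tan(α/2)).
With d = 31.1080 mm and α/2 = 6°, tan(α/2) ≈ 0.10510, so f ≈ 31.1080 / 0.21021 ≈ 147.9864 mm.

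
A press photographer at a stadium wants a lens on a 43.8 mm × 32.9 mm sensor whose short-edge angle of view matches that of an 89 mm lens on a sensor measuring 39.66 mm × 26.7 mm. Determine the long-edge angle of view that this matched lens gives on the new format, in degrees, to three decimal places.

Equal short-edge AOV ⇒ f₂ = f₁ · 32.9/26.7 = 89 × 1.23221 ≈ 109.6667 mm.
Long-edge AOV on the new format = 2·arctan(43.8 / (2 × 109.6667)) = 2·arctan(0.19970) ≈ 22.5864°.

22.586°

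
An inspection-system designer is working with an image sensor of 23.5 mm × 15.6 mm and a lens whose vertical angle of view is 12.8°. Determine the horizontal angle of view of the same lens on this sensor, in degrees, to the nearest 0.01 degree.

From the vertical AOV: f = 15.6 / (2·tan(6.4°)) = 15.6 / 0.22434 ≈ 69.5386 mm.
Horizontal AOV = 2·arctan(23.5 / (2 × 69.5386)) = 2·arctan(0.16897) ≈ 19.1815°.

19.18°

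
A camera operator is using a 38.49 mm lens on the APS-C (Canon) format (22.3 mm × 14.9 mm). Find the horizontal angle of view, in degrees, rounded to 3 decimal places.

32.311°

Angle of view α = 2·arctan(w/2f) with w = 22.3 mm and f = 38.49 mm.
w/2f = 0.28969; arctan(0.28969) ≈ 16.1555°, so α ≈ 32.3111°.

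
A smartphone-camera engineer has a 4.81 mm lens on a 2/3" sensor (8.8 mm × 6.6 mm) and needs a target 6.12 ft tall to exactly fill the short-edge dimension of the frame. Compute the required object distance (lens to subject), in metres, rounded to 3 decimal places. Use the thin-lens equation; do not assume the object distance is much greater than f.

1.364 m

W: 6.12 ft × 304.8 mm/ft = 1865.38 mm.
Magnification m = h/W = dᵢ/dₒ; combined with 1/f = 1/dₒ + 1/dᵢ this gives dₒ = f·(1 + W/h).
dₒ = 4.81 mm × (1 + 1865.38/6.6) = 4.81 × 283.6327 ≈ 1364.273 mm = 1.36427 m.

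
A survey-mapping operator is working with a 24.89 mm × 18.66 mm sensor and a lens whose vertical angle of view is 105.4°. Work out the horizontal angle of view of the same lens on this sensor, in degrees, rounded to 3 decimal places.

From the vertical AOV: f = 18.66 / (2·tan(52.7°)) = 18.66 / 2.62538 ≈ 7.1076 mm.
Horizontal AOV = 2·arctan(24.89 / (2 × 7.1076)) = 2·arctan(1.75095) ≈ 120.5371°.

120.537°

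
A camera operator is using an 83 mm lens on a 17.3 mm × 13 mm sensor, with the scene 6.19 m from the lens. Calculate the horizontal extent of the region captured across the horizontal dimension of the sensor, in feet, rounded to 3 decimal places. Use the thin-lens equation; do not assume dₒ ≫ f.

dₒ: 6.19 m = 6190 mm.
Similar triangles through the lens centre give W/dₒ = w/dᵢ; with 1/f = 1/dₒ + 1/dᵢ this gives W = w·(dₒ − f)/f.
W = 17.3 mm × (6190 − 83) / 83 = 17.3 × 73.5783 ≈ 1272.905 mm = 1272.905/304.8 ft = 4.1762 ft.

4.176 ft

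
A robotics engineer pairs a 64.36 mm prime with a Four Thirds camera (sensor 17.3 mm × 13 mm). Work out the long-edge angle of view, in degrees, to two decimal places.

Angle of view α = 2·arctan(w/2f) with w = 17.3 mm and f = 64.36 mm.
w/2f = 0.13440; arctan(0.13440) ≈ 7.6547°, so α ≈ 15.3094°.

15.31°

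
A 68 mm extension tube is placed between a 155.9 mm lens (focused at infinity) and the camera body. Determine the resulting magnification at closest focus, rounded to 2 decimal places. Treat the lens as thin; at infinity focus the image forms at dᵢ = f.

0.44×

The tube moves the image plane from f to f + e, so dᵢ = 155.9 + 68 = 223.9 mm. Focus is achieved when 1/f = 1/dₒ + 1/dᵢ, giving dₒ = 1/(1/f − 1/(f+e)).
Magnification m = dᵢ/dₒ = (f+e)·(1/f − 1/(f+e)) = e/f = 68/155.9 ≈ 0.4362.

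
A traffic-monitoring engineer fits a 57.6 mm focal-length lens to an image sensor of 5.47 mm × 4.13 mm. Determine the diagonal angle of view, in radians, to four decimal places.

0.1189 rad

Sensor diagonal = √(5.47² + 4.13²) = √46.9778 ≈ 6.8540 mm.
Angle of view α = 2·arctan(d/2f) with d = 6.8540 mm and f = 57.6 mm.
d/2f = 0.05950; arctan(0.05950) ≈ 0.0594 rad, so α ≈ 0.1189 rad.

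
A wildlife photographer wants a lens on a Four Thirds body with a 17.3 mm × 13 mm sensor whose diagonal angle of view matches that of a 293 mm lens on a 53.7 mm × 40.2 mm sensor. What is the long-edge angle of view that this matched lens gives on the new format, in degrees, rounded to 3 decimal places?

10.458°

Sensor diagonal = √(53.7² + 40.2²) = √4499.7300 ≈ 67.0800 mm.
Sensor diagonal = √(17.3² + 13²) = √468.2900 ≈ 21.6400 mm.
Equal diagonal AOV ⇒ f₂ = f₁ · 21.6400/67.0800 = 293 × 0.32260 ≈ 94.5218 mm.
Long-edge AOV on the new format = 2·arctan(17.3 / (2 × 94.5218)) = 2·arctan(0.09151) ≈ 10.4575°.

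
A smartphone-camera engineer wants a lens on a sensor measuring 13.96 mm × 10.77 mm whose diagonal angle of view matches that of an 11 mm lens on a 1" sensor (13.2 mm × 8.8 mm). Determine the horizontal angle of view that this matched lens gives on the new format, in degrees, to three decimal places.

Sensor diagonal = √(13.2² + 8.8²) = √251.6800 ≈ 15.8644 mm.
Sensor diagonal = √(13.96² + 10.77²) = √310.8745 ≈ 17.6316 mm.
Equal diagonal AOV ⇒ f₂ = f₁ · 17.6316/15.8644 = 11 × 1.11139 ≈ 12.2253 mm.
Horizontal AOV on the new format = 2·arctan(13.96 / (2 × 12.2253)) = 2·arctan(0.57095) ≈ 59.4480°.

59.448°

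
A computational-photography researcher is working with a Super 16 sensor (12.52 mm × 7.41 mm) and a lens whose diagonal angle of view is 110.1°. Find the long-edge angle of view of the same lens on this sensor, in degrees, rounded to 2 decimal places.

101.84°

Sensor diagonal = √(12.52² + 7.41²) = √211.6585 ≈ 14.5485 mm.
From the diagonal AOV: f = 14.5485 / (2·tan(55.05°)) = 14.5485 / 2.86161 ≈ 5.0840 mm.
Long-edge AOV = 2·arctan(12.52 / (2 × 5.0840)) = 2·arctan(1.23131) ≈ 101.8368°.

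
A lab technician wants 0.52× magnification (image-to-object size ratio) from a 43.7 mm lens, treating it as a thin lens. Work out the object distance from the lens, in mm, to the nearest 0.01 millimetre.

127.74 mm

With m = dᵢ/dₒ and 1/f = 1/dₒ + 1/dᵢ, substituting dᵢ = m·dₒ gives 1/f = (1 + 1/m)/dₒ, hence dₒ = f·(1 + 1/m).
dₒ = 43.7 × (1 + 1/0.52) = 43.7 × 2.92308 ≈ 127.738 mm.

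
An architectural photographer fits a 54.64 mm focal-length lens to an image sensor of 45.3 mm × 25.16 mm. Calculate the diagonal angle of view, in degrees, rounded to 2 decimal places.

Sensor diagonal = √(45.3² + 25.16²) = √2685.1156 ≈ 51.8181 mm.
Angle of view α = 2·arctan(d/2f) with d = 51.8181 mm and f = 54.64 mm.
d/2f = 0.47418; arctan(0.47418) ≈ 25.3692°, so α ≈ 50.7385°.

50.74°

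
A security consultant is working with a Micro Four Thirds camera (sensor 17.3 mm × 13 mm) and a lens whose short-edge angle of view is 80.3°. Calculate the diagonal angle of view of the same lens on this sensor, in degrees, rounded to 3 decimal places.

From the short-edge AOV: f = 13 / (2·tan(40.15°)) = 13 / 1.68714 ≈ 7.7053 mm.
Sensor diagonal = √(17.3² + 13²) = √468.2900 ≈ 21.6400 mm.
Diagonal AOV = 2·arctan(21.6400 / (2 × 7.7053)) = 2·arctan(1.40422) ≈ 109.0877°.

109.088°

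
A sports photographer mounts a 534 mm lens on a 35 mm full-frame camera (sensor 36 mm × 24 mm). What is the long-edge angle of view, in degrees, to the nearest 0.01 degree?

Angle of view α = 2·arctan(w/2f) with w = 36 mm and f = 534 mm.
w/2f = 0.03371; arctan(0.03371) ≈ 1.9306°, so α ≈ 3.8612°.

3.86°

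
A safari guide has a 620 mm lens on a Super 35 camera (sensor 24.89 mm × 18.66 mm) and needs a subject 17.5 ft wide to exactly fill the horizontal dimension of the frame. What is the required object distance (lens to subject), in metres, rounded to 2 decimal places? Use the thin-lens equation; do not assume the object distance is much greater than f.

W: 17.5 ft × 304.8 mm/ft = 5334.00 mm.
Magnification m = w/W = dᵢ/dₒ; combined with 1/f = 1/dₒ + 1/dᵢ this gives dₒ = f·(1 + W/w).
dₒ = 620 mm × (1 + 5334/24.89) = 620 × 215.3029 ≈ 133487.814 mm = 133.488 m.

133.49 m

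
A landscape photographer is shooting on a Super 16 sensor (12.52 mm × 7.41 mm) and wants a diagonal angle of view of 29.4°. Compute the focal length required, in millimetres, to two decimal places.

27.73 mm

Sensor diagonal = √(12.52² + 7.41²) = √211.6585 ≈ 14.5485 mm.
From α = 2·arctan(d/2f) we get f = d / (2·tan(α/2)).
With d = 14.5485 mm and α/2 = 14.7°, tan(α/2) ≈ 0.26235, so f ≈ 14.5485 / 0.52469 ≈ 27.7278 mm.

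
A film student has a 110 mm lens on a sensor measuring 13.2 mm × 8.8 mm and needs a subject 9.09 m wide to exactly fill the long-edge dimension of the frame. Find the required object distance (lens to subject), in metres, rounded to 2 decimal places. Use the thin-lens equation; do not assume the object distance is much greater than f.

75.86 m

W: 9.09 m = 9090 mm.
Magnification m = w/W = dᵢ/dₒ; combined with 1/f = 1/dₒ + 1/dᵢ this gives dₒ = f·(1 + W/w).
dₒ = 110 mm × (1 + 9090/13.2) = 110 × 689.6364 ≈ 75860.000 mm = 75.86 m.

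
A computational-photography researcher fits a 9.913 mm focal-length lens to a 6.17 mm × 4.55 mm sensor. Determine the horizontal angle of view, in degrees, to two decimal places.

34.57°

Angle of view α = 2·arctan(w/2f) with w = 6.17 mm and f = 9.913 mm.
w/2f = 0.31121; arctan(0.31121) ≈ 17.2865°, so α ≈ 34.5731°.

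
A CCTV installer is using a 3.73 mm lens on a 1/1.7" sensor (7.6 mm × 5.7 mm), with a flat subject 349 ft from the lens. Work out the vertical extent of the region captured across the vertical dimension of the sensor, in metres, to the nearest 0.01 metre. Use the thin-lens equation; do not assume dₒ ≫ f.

162.55 m

dₒ: 349 ft × 304.8 mm/ft = 106375.20 mm.
Similar triangles through the lens centre give W/dₒ = h/dᵢ; with 1/f = 1/dₒ + 1/dᵢ this gives W = h·(dₒ − f)/f.
W = 5.7 mm × (106375 − 3.73) / 3.73 = 5.7 × 28517.8195 ≈ 162551.571 mm = 162.552 m.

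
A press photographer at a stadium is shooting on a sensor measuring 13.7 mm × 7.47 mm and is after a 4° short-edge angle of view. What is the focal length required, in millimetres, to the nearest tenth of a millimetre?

107.0 mm

From α = 2·arctan(h/2f) we get f = h / (2·tan(α/2)).
With h = 7.47 mm and α/2 = 2°, tan(α/2) ≈ 0.03492, so f ≈ 7.47 / 0.06984 ≈ 106.9564 mm.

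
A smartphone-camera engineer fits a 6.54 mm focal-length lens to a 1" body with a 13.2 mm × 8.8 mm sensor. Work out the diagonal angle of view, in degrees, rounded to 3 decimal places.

Sensor diagonal = √(13.2² + 8.8²) = √251.6800 ≈ 15.8644 mm.
Angle of view α = 2·arctan(d/2f) with d = 15.8644 mm and f = 6.54 mm.
d/2f = 1.21288; arctan(1.21288) ≈ 50.4949°, so α ≈ 100.9898°.

100.990°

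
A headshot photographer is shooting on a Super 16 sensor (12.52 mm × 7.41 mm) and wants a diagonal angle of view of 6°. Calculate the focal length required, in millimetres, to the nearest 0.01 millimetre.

138.80 mm

Sensor diagonal = √(12.52² + 7.41²) = √211.6585 ≈ 14.5485 mm.
From α = 2·arctan(d/2f) we get f = d / (2·tan(α/2)).
With d = 14.5485 mm and α/2 = 3°, tan(α/2) ≈ 0.05241, so f ≈ 14.5485 / 0.10482 ≈ 138.8008 mm.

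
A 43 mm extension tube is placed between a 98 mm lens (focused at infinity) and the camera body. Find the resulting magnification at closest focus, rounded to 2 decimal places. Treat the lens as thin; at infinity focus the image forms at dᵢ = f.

The tube moves the image plane from f to f + e, so dᵢ = 98 + 43 = 141 mm. Focus is achieved when 1/f = 1/dₒ + 1/dᵢ, giving dₒ = 1/(1/f − 1/(f+e)).
Magnification m = dᵢ/dₒ = (f+e)·(1/f − 1/(f+e)) = e/f = 43/98 ≈ 0.4388.

0.44×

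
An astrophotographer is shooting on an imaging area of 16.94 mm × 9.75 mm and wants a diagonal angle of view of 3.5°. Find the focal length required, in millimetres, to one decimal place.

Sensor diagonal = √(16.94² + 9.75²) = √382.0261 ≈ 19.5455 mm.
From α = 2·arctan(d/2f) we get f = d / (2·tan(α/2)).
With d = 19.5455 mm and α/2 = 1.75°, tan(α/2) ≈ 0.03055, so f ≈ 19.5455 / 0.06111 ≈ 319.8645 mm.

319.9 mm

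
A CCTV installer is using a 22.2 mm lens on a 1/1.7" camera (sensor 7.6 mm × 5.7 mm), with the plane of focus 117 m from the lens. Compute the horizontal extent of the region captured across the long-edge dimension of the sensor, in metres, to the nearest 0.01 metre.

dₒ: 117 m = 117000 mm.
Similar triangles through the lens centre give W/dₒ = w/dᵢ; with 1/f = 1/dₒ + 1/dᵢ this gives W = w·(dₒ − f)/f.
W = 7.6 mm × (117000 − 22.2) / 22.2 = 7.6 × 5269.2703 ≈ 40046.454 mm = 40.0465 m.

40.05 m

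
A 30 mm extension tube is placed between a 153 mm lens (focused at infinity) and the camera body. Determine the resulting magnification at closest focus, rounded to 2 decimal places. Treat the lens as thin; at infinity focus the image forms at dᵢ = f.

0.20×

The tube moves the image plane from f to f + e, so dᵢ = 153 + 30 = 183 mm. Focus is achieved when 1/f = 1/dₒ + 1/dᵢ, giving dₒ = 1/(1/f − 1/(f+e)).
Magnification m = dᵢ/dₒ = (f+e)·(1/f − 1/(f+e)) = e/f = 30/153 ≈ 0.1961.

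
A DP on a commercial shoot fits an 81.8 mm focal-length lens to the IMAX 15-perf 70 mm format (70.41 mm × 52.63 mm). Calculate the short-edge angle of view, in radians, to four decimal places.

0.6225 rad

Angle of view α = 2·arctan(h/2f) with h = 52.63 mm and f = 81.8 mm.
h/2f = 0.32170; arctan(0.32170) ≈ 0.3112 rad, so α ≈ 0.6225 rad.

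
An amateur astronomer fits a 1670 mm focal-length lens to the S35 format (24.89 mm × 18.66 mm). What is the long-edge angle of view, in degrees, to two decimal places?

0.85°

Angle of view α = 2·arctan(w/2f) with w = 24.89 mm and f = 1670 mm.
w/2f = 0.00745; arctan(0.00745) ≈ 0.4270°, so α ≈ 0.8539°.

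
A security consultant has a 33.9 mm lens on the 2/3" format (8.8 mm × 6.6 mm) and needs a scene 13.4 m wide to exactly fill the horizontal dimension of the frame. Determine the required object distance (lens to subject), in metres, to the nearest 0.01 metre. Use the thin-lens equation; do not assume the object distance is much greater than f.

51.65 m

W: 13.4 m = 13400 mm.
Magnification m = w/W = dᵢ/dₒ; combined with 1/f = 1/dₒ + 1/dᵢ this gives dₒ = f·(1 + W/w).
dₒ = 33.9 mm × (1 + 13400/8.8) = 33.9 × 1523.7273 ≈ 51654.355 mm = 51.6544 m.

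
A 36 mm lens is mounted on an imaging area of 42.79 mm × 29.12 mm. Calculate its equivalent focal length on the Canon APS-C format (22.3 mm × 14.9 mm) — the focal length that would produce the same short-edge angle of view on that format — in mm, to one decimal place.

18.4 mm

Equal angle of view means equal height/f ratio, so f₂ = f₁ · (height₂/height₁) = 36 × 14.9/29.12.
f₂ = 36 × 0.51168 ≈ 18.420 mm.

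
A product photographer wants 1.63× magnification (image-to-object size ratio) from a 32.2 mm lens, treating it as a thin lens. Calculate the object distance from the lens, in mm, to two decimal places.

With m = dᵢ/dₒ and 1/f = 1/dₒ + 1/dᵢ, substituting dᵢ = m·dₒ gives 1/f = (1 + 1/m)/dₒ, hence dₒ = f·(1 + 1/m).
dₒ = 32.2 × (1 + 1/1.63) = 32.2 × 1.61350 ≈ 51.955 mm.

51.95 mm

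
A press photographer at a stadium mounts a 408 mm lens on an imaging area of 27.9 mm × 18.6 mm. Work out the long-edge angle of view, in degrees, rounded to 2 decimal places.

3.92°

Angle of view α = 2·arctan(w/2f) with w = 27.9 mm and f = 408 mm.
w/2f = 0.03419; arctan(0.03419) ≈ 1.9582°, so α ≈ 3.9165°.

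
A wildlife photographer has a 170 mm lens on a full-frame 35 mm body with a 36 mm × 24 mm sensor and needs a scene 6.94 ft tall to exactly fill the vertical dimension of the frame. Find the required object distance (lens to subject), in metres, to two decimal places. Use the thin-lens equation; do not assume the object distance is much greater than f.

W: 6.94 ft × 304.8 mm/ft = 2115.31 mm.
Magnification m = h/W = dᵢ/dₒ; combined with 1/f = 1/dₒ + 1/dᵢ this gives dₒ = f·(1 + W/h).
dₒ = 170 mm × (1 + 2115.31/24) = 170 × 89.1380 ≈ 15153.460 mm = 15.1535 m.

15.15 m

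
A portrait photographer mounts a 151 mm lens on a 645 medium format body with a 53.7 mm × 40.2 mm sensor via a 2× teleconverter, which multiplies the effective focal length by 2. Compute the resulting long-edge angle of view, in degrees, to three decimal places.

Effective focal length f = 151 × 2 = 302 mm.
α = 2·arctan(53.7 / (2 × 302)) = 2·arctan(0.08891) ≈ 10.1613°.

10.161°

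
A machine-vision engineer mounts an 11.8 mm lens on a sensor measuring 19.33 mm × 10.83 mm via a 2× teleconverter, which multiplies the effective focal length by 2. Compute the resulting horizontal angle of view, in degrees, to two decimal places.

Effective focal length f = 11.8 × 2 = 23.6 mm.
α = 2·arctan(19.33 / (2 × 23.6)) = 2·arctan(0.40953) ≈ 44.5415°.

44.54°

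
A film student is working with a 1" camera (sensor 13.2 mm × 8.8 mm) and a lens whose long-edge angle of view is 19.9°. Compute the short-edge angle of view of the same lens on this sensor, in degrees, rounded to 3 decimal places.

13.341°

From the long-edge AOV: f = 13.2 / (2·tan(9.95°)) = 13.2 / 0.35085 ≈ 37.6224 mm.
Short-edge AOV = 2·arctan(8.8 / (2 × 37.6224)) = 2·arctan(0.11695) ≈ 13.3411°.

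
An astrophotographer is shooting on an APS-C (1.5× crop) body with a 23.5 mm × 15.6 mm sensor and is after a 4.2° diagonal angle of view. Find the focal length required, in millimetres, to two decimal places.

Sensor diagonal = √(23.5² + 15.6²) = √795.6100 ≈ 28.2066 mm.
From α = 2·arctan(d/2f) we get f = d / (2·tan(α/2)).
With d = 28.2066 mm and α/2 = 2.1°, tan(α/2) ≈ 0.03667, so f ≈ 28.2066 / 0.07334 ≈ 384.6174 mm.

384.62 mm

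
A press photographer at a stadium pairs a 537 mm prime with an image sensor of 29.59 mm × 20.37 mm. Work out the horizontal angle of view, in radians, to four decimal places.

Angle of view α = 2·arctan(w/2f) with w = 29.59 mm and f = 537 mm.
w/2f = 0.02755; arctan(0.02755) ≈ 0.0275 rad, so α ≈ 0.0551 rad.

0.0551 rad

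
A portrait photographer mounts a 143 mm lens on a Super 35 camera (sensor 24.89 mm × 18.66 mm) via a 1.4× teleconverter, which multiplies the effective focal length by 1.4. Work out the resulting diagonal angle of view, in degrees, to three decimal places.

Effective focal length f = 143 × 1.4 = 200.2 mm.
Sensor diagonal = √(24.89² + 18.66²) = √967.7077 ≈ 31.1080 mm.
α = 2·arctan(31.108 / (2 × 200.2)) = 2·arctan(0.07769) ≈ 8.8850°.

8.885°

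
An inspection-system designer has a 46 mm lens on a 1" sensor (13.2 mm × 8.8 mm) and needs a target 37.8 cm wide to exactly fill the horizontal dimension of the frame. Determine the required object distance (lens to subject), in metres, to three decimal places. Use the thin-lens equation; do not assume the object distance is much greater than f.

1.363 m

W: 37.8 cm = 378 mm.
Magnification m = w/W = dᵢ/dₒ; combined with 1/f = 1/dₒ + 1/dᵢ this gives dₒ = f·(1 + W/w).
dₒ = 46 mm × (1 + 378/13.2) = 46 × 29.6364 ≈ 1363.273 mm = 1.36327 m.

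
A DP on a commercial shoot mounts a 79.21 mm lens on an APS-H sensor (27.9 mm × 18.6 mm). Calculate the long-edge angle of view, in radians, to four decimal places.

0.3487 rad

Angle of view α = 2·arctan(w/2f) with w = 27.9 mm and f = 79.21 mm.
w/2f = 0.17611; arctan(0.17611) ≈ 0.1743 rad, so α ≈ 0.3487 rad.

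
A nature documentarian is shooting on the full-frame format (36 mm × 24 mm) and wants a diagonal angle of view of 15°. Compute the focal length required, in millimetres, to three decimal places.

164.321 mm

Sensor diagonal = √(36² + 24²) = √1872.0000 ≈ 43.2666 mm.
From α = 2·arctan(d/2f) we get f = d / (2·tan(α/2)).
With d = 43.2666 mm and α/2 = 7.5°, tan(α/2) ≈ 0.13165, so f ≈ 43.2666 / 0.26330 ≈ 164.3213 mm.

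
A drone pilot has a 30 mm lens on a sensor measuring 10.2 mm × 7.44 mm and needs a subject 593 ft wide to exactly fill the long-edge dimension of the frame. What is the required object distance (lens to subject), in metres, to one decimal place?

W: 593 ft × 304.8 mm/ft = 180746.39 mm.
Magnification m = w/W = dᵢ/dₒ; combined with 1/f = 1/dₒ + 1/dᵢ this gives dₒ = f·(1 + W/w).
dₒ = 30 mm × (1 + 180746/10.2) = 30 × 17721.2347 ≈ 531637.042 mm = 531.637 m.

531.6 m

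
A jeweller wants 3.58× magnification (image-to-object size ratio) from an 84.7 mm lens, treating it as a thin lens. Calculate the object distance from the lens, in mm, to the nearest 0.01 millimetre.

With m = dᵢ/dₒ and 1/f = 1/dₒ + 1/dᵢ, substituting dᵢ = m·dₒ gives 1/f = (1 + 1/m)/dₒ, hence dₒ = f·(1 + 1/m).
dₒ = 84.7 × (1 + 1/3.58) = 84.7 × 1.27933 ≈ 108.359 mm.

108.36 mm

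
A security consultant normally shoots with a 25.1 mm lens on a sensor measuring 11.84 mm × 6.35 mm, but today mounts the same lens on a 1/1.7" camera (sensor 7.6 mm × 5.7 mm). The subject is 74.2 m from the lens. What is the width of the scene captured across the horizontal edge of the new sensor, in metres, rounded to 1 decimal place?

The focal length stays 25.1 mm; the relevant sensor dimension is now w = 7.6 mm. Object distance dₒ = 74.2 m = 74200 mm.
Thin-lens field width W = w·(dₒ − f)/f = 7.6 × (74200 − 25.1)/25.1 ≈ 22459.332 mm = 22.4593 m.

22.5 m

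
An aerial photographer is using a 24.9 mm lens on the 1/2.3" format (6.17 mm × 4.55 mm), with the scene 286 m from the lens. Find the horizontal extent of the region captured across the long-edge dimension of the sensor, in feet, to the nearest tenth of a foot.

dₒ: 286 m = 286000 mm.
Similar triangles through the lens centre give W/dₒ = w/dᵢ; with 1/f = 1/dₒ + 1/dᵢ this gives W = w·(dₒ − f)/f.
W = 6.17 mm × (286000 − 24.9) / 24.9 = 6.17 × 11484.9438 ≈ 70862.103 mm = 70862.103/304.8 ft = 232.487 ft.

232.5 ft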